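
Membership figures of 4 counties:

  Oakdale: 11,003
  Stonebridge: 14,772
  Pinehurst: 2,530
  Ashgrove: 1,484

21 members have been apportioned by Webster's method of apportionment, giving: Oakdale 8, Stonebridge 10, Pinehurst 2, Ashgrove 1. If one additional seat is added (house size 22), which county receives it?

Priority for the next seat is population ÷ (current seats + 0.5).
Priorities: Oakdale 1294.471, Stonebridge 1406.857, Pinehurst 1012.000, Ashgrove 989.333.
Highest priority: Stonebridge.

Stonebridge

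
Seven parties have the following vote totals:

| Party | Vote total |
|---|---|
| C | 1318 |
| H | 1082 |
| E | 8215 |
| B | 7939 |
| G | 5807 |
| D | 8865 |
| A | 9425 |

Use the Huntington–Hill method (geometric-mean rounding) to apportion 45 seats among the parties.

With divisor 935: modified quotas C 1.410, H 1.157, E 8.786, B 8.491, G 6.211, D 9.481, A 10.080.
Geometric-mean thresholds: C √(1·2)=1.414, H √(1·2)=1.414, E √(8·9)=8.485, B √(8·9)=8.485, G √(6·7)=6.481, D √(9·10)=9.487, A √(10·11)=10.488.
Each quota rounded against its threshold gives C 1, H 1, E 9, B 9, G 6, D 9, A 10 (total 45).

C=1, H=1, E=9, B=9, G=6, D=9, A=10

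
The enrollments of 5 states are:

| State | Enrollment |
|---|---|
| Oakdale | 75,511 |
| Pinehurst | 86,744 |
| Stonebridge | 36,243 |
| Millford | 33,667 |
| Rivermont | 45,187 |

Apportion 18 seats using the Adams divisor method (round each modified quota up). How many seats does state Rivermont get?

3

Standard divisor 277352/18 ≈ 15408.444; standard quotas: Oakdale 4.901, Pinehurst 5.630, Stonebridge 2.352, Millford 2.185, Rivermont 2.933.
Rounding up gives 5, 6, 3, 3, 3 = 20 seats, so the divisor must be adjusted.
With modified divisor 17700: modified quotas Oakdale 4.266, Pinehurst 4.901, Stonebridge 2.048, Millford 1.902, Rivermont 2.553.
Rounding up: Oakdale 5, Pinehurst 5, Stonebridge 3, Millford 2, Rivermont 3 (total 18).
Rivermont receives 3.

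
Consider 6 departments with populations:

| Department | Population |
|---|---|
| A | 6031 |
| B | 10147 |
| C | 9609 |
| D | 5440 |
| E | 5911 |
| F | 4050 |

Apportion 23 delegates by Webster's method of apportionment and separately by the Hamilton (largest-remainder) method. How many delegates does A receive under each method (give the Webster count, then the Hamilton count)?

Webster: A 3, B 6, C 6, D 3, E 3, F 2.
Hamilton: A 4, B 6, C 5, D 3, E 3, F 2.
A gets 3 under Webster and 4 under Hamilton.

3 and 4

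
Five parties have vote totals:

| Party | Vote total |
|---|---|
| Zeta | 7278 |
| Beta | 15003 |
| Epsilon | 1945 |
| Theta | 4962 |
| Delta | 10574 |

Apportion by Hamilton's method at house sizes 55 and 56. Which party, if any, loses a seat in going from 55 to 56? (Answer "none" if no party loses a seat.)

At 55 seats: Zeta 10, Beta 21, Epsilon 3, Theta 7, Delta 14.
At 56 seats: Zeta 10, Beta 21, Epsilon 3, Theta 7, Delta 15.
No party's allocation decreased.

none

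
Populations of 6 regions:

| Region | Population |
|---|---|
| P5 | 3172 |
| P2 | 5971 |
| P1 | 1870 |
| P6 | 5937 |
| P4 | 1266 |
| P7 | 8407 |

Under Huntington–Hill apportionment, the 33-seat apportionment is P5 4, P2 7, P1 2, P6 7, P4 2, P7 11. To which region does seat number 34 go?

Priority for the next seat is population ÷ (√(s·(s+1))).
Priorities: P5 709.281, P2 797.908, P1 763.424, P6 793.365, P4 516.842, P7 731.735.
Highest priority: P2.

P2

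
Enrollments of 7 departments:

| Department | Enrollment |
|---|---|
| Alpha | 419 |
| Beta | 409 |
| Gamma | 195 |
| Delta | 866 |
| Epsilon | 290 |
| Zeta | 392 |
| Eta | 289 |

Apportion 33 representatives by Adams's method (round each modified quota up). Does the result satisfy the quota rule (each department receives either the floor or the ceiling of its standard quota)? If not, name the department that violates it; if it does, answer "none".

Standard quotas: Alpha 4.835, Beta 4.719, Gamma 2.250, Delta 9.992, Epsilon 3.346, Zeta 4.523, Eta 3.335.
Adams allocation: Alpha 5, Beta 5, Gamma 3, Delta 9, Epsilon 3, Zeta 5, Eta 3.
Every allocation lies between the lower and upper quota.

none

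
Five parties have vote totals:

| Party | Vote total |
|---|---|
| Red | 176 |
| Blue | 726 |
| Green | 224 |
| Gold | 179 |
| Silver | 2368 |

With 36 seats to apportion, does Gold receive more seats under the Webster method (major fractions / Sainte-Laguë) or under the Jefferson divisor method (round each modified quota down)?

Webster

Webster: Red 2, Blue 7, Green 2, Gold 2, Silver 23.
Jefferson: Red 1, Blue 7, Green 2, Gold 1, Silver 25.
Gold gets 2 under Webster and 1 under Jefferson.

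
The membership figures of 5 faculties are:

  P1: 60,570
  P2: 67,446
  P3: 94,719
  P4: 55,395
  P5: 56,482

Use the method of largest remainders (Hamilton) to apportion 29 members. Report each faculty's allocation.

The standard divisor is 334612/29 ≈ 11538.345.
Standard quotas: P1 5.2495, P2 5.8454, P3 8.2091, P4 4.8009, P5 4.8952.
Lower quotas: P1 5, P2 5, P3 8, P4 4, P5 4 (sum 26, leaving 3 seats).
Remainders in descending order: P5 0.8952, P2 0.8454, P4 0.8009, P1 0.2495, P3 0.2091.
Largest remainders: P5, P2, P4 receive the extra seats.

P1: 5, P2: 6, P3: 8, P4: 5, P5: 5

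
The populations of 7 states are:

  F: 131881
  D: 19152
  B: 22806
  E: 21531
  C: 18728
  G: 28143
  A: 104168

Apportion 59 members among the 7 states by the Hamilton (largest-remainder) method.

F: 22, D: 3, B: 4, E: 4, C: 3, G: 5, A: 18

The standard divisor is 346409/59 ≈ 5871.339.
Standard quotas: F 22.4618, D 3.2619, B 3.8843, E 3.6671, C 3.1897, G 4.7933, A 17.7418.
Lower quotas: F 22, D 3, B 3, E 3, C 3, G 4, A 17 (sum 55, leaving 4 seats).
Remainders in descending order: B 0.8843, G 0.7933, A 0.7418, E 0.6671, F 0.4618, D 0.2619, C 0.1897.
Largest remainders: B, G, A, E receive the extra seats.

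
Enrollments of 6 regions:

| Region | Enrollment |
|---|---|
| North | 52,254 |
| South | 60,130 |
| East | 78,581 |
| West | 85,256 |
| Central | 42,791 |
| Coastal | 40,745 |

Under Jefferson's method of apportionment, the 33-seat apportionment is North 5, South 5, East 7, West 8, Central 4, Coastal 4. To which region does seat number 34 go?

South

Priority for the next seat is population ÷ (current seats + 1).
Priorities: North 8709.000, South 10021.667, East 9822.625, West 9472.889, Central 8558.200, Coastal 8149.000.
Highest priority: South.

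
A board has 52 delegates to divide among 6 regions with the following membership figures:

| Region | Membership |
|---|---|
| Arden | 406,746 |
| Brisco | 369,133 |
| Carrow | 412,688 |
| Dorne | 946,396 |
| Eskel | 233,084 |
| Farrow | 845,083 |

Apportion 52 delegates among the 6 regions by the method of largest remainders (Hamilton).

The standard divisor is 3213130/52 ≈ 61790.962.
Standard quotas: Arden 6.5826, Brisco 5.9739, Carrow 6.6788, Dorne 15.3161, Eskel 3.7721, Farrow 13.6765.
Lower quotas: Arden 6, Brisco 5, Carrow 6, Dorne 15, Eskel 3, Farrow 13 (sum 48, leaving 4 seats).
Remainders in descending order: Brisco 0.9739, Eskel 0.7721, Carrow 0.6788, Farrow 0.6765, Arden 0.5826, Dorne 0.3161.
The surplus seats go to Brisco, Eskel, Carrow, Farrow.

Arden 6, Brisco 6, Carrow 7, Dorne 15, Eskel 4, Farrow 14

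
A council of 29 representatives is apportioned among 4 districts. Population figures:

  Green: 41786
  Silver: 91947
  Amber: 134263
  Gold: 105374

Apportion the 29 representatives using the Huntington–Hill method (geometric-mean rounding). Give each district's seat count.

Green: 3, Silver: 7, Amber: 11, Gold: 8

With divisor 12610: modified quotas Green 3.314, Silver 7.292, Amber 10.647, Gold 8.356.
Geometric-mean thresholds: Green √(3·4)=3.464, Silver √(7·8)=7.483, Amber √(10·11)=10.488, Gold √(8·9)=8.485.
Each quota rounded against its threshold gives Green 3, Silver 7, Amber 11, Gold 8 (total 29).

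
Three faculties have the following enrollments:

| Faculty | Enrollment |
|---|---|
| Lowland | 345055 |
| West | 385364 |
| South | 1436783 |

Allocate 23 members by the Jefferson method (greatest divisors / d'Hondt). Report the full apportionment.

Lowland 3; West 4; South 16

Standard divisor 2167202/23 ≈ 94226.174; standard quotas: Lowland 3.662, West 4.090, South 15.248.
Rounding down gives 3, 4, 15 = 22 seats, so the divisor must be adjusted.
With modified divisor 88000: modified quotas Lowland 3.921, West 4.379, South 16.327.
Rounding down: Lowland 3, West 4, South 16 (total 23).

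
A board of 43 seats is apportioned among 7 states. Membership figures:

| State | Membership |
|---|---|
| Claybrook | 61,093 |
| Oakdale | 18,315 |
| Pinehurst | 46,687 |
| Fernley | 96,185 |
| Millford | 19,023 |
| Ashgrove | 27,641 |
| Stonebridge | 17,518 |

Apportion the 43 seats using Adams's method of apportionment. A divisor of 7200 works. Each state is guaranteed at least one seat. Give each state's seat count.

With modified divisor 7200: modified quotas Claybrook 8.485, Oakdale 2.544, Pinehurst 6.484, Fernley 13.359, Millford 2.642, Ashgrove 3.839, Stonebridge 2.433.
Rounding up: Claybrook 9, Oakdale 3, Pinehurst 7, Fernley 14, Millford 3, Ashgrove 4, Stonebridge 3 (total 43).

Claybrook 9; Oakdale 3; Pinehurst 7; Fernley 14; Millford 3; Ashgrove 4; Stonebridge 3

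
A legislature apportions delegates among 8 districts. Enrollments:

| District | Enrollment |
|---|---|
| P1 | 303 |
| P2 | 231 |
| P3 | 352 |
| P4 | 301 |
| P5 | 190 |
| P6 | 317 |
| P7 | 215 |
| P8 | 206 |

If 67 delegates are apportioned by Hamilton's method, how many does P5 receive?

6

The standard divisor is 2115/67 ≈ 31.567.
Standard quotas: P1 9.599, P2 7.318, P3 11.151, P4 9.535, P5 6.019, P6 10.042, P7 6.811, P8 6.526.
Lower quotas: P1 9, P2 7, P3 11, P4 9, P5 6, P6 10, P7 6, P8 6 (sum 64, leaving 3 seats).
Remainders in descending order: P7 0.811, P1 0.599, P4 0.535, P8 0.526, P2 0.318, P3 0.151, P6 0.042, P5 0.019.
The surplus seats go to P7, P1, P4.
P5 receives 6.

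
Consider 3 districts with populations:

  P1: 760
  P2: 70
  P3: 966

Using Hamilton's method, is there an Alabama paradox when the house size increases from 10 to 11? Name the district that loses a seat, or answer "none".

At 10 seats: P1 4, P2 1, P3 5.
At 11 seats: P1 5, P2 0, P3 6.
P2 drops from 1 to 0.

P2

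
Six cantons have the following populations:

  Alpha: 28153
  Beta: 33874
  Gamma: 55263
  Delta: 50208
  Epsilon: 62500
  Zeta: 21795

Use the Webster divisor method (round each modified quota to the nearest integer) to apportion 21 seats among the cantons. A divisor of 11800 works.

With modified divisor 11800: modified quotas Alpha 2.386, Beta 2.871, Gamma 4.683, Delta 4.255, Epsilon 5.297, Zeta 1.847.
Rounding to the nearest integer: Alpha 2, Beta 3, Gamma 5, Delta 4, Epsilon 5, Zeta 2 (total 21).

Alpha 2, Beta 3, Gamma 5, Delta 4, Epsilon 5, Zeta 2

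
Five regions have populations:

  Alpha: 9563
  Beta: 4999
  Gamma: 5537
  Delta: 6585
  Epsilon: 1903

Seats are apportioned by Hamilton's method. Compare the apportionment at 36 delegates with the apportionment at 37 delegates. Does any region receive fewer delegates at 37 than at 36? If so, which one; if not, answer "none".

Epsilon

At 36 seats: Alpha 12, Beta 6, Gamma 7, Delta 8, Epsilon 3.
At 37 seats: Alpha 12, Beta 7, Gamma 7, Delta 9, Epsilon 2.
Epsilon drops from 3 to 2.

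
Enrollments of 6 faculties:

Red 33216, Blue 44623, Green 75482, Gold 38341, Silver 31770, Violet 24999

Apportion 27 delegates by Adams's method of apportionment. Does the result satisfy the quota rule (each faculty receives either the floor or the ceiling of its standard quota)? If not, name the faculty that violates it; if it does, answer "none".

none

Standard quotas: Red 3.610, Blue 4.850, Green 8.204, Gold 4.167, Silver 3.453, Violet 2.717.
Adams allocation: Red 4, Blue 5, Green 8, Gold 4, Silver 3, Violet 3.
Every allocation lies between the lower and upper quota.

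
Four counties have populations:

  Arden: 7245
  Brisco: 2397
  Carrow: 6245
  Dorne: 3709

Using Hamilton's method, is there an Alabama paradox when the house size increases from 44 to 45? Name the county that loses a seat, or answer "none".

Brisco

At 44 seats: Arden 16, Brisco 6, Carrow 14, Dorne 8.
At 45 seats: Arden 17, Brisco 5, Carrow 14, Dorne 9.
Brisco drops from 6 to 5.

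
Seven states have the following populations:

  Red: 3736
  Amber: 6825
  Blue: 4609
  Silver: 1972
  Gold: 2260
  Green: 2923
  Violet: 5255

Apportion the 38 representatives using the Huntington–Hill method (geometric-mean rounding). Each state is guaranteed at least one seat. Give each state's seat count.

Red 5, Amber 10, Blue 6, Silver 3, Gold 3, Green 4, Violet 7

With divisor 715: modified quotas Red 5.225, Amber 9.545, Blue 6.446, Silver 2.758, Gold 3.161, Green 4.088, Violet 7.350.
Geometric-mean thresholds: Red √(5·6)=5.477, Amber √(9·10)=9.487, Blue √(6·7)=6.481, Silver √(2·3)=2.449, Gold √(3·4)=3.464, Green √(4·5)=4.472, Violet √(7·8)=7.483.
Each quota rounded against its threshold gives Red 5, Amber 10, Blue 6, Silver 3, Gold 3, Green 4, Violet 7 (total 38).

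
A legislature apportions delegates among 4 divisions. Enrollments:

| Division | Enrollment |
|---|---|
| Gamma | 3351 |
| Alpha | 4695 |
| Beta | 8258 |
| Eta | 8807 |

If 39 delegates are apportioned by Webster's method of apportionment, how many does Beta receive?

13

Standard divisor 25111/39 ≈ 643.872; standard quotas: Gamma 5.204, Alpha 7.292, Beta 12.826, Eta 13.678.
Rounding to the nearest integer gives Gamma 5, Alpha 7, Beta 13, Eta 14 — total 39, matching the house size, so no adjustment is needed.
Beta receives 13.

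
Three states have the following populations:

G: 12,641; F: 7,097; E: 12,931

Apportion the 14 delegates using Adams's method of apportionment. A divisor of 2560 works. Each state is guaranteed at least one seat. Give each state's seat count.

G=5; F=3; E=6

With modified divisor 2560: modified quotas G 4.938, F 2.772, E 5.051.
Rounding up: G 5, F 3, E 6 (total 14).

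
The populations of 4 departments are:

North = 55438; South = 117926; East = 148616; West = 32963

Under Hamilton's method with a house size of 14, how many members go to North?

2

The standard divisor is 354943/14 ≈ 25353.071.
Standard quotas: North 2.1866, South 4.6513, East 5.8619, West 1.3002.
Lower quotas: North 2, South 4, East 5, West 1 (sum 12, leaving 2 seats).
Remainders in descending order: East 0.8619, South 0.6513, West 0.3002, North 0.1866.
Largest remainders: East, South receive the extra seats.
North receives 2.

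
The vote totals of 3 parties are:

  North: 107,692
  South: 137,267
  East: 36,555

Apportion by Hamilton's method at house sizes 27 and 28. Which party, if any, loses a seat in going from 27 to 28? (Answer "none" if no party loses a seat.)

East

At 27 seats: North 10, South 13, East 4.
At 28 seats: North 11, South 14, East 3.
East drops from 4 to 3.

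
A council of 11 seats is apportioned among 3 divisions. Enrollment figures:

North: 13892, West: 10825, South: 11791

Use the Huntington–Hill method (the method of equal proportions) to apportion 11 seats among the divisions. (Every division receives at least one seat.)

North 4, West 3, South 4

With divisor 3264: modified quotas North 4.256, West 3.316, South 3.612.
Geometric-mean thresholds: North √(4·5)=4.472, West √(3·4)=3.464, South √(3·4)=3.464.
Each quota rounded against its threshold gives North 4, West 3, South 4 (total 11).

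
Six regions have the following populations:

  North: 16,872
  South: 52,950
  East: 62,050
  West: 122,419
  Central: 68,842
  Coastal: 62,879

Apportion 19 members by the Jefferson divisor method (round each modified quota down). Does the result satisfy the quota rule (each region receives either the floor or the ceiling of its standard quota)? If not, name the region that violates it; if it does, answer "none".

Standard quotas: North 0.830, South 2.606, East 3.054, West 6.026, Central 3.388, Coastal 3.095.
Jefferson allocation: North 0, South 3, East 3, West 7, Central 3, Coastal 3.
Every allocation lies between the lower and upper quota.

none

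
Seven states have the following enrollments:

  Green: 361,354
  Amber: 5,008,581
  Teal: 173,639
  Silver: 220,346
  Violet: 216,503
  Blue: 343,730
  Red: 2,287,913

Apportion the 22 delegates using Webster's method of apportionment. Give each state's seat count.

Green 1; Amber 12; Teal 0; Silver 1; Violet 1; Blue 1; Red 6

Standard divisor 8612066/22 ≈ 391457.545; standard quotas: Green 0.923, Amber 12.795, Teal 0.444, Silver 0.563, Violet 0.553, Blue 0.878, Red 5.845.
Rounding to the nearest integer gives 1, 13, 0, 1, 1, 1, 6 = 23 seats, so the divisor must be adjusted.
With modified divisor 408300: modified quotas Green 0.885, Amber 12.267, Teal 0.425, Silver 0.540, Violet 0.530, Blue 0.842, Red 5.604.
Rounding to the nearest integer: Green 1, Amber 12, Teal 0, Silver 1, Violet 1, Blue 1, Red 6 (total 22).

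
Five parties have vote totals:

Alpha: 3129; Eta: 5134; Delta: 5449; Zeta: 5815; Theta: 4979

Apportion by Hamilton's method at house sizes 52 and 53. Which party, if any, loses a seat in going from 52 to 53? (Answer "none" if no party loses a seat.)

none

At 52 seats: Alpha 7, Eta 11, Delta 11, Zeta 12, Theta 11.
At 53 seats: Alpha 7, Eta 11, Delta 12, Zeta 12, Theta 11.
No party's allocation decreased.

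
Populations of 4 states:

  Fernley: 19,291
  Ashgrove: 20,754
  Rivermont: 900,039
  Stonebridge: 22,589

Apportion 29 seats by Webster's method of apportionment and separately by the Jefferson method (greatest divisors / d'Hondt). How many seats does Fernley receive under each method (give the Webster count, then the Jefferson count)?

Webster: Fernley 1, Ashgrove 1, Rivermont 26, Stonebridge 1.
Jefferson: Fernley 0, Ashgrove 0, Rivermont 29, Stonebridge 0.
Fernley gets 1 under Webster and 0 under Jefferson.

1 and 0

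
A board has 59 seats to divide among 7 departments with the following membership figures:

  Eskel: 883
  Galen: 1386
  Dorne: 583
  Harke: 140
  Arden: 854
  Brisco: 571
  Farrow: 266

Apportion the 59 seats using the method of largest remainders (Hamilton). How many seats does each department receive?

Eskel 11, Galen 18, Dorne 7, Harke 2, Arden 11, Brisco 7, Farrow 3

The standard divisor is 4683/59 ≈ 79.373.
Standard quotas: Eskel 11.125, Galen 17.462, Dorne 7.345, Harke 1.764, Arden 10.759, Brisco 7.194, Farrow 3.351.
Lower quotas: Eskel 11, Galen 17, Dorne 7, Harke 1, Arden 10, Brisco 7, Farrow 3 (sum 56, leaving 3 seats).
Remainders in descending order: Harke 0.764, Arden 0.759, Galen 0.462, Farrow 0.351, Dorne 0.345, Brisco 0.194, Eskel 0.125.
Largest remainders: Harke, Arden, Galen receive the extra seats.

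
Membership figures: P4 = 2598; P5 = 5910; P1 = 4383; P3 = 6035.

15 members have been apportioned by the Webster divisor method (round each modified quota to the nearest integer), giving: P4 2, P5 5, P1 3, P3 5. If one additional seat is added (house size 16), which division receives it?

Priority for the next seat is population ÷ (current seats + 0.5).
Priorities: P4 1039.200, P5 1074.545, P1 1252.286, P3 1097.273.
Highest priority: P1.

P1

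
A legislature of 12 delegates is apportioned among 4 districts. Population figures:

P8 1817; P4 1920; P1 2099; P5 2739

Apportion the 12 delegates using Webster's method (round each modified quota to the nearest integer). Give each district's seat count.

P8 2; P4 3; P1 3; P5 4

Standard divisor 8575/12 ≈ 714.583; standard quotas: P8 2.543, P4 2.687, P1 2.937, P5 3.833.
Rounding to the nearest integer gives 3, 3, 3, 4 = 13 seats, so the divisor must be adjusted.
With modified divisor 750: modified quotas P8 2.423, P4 2.560, P1 2.799, P5 3.652.
Rounding to the nearest integer: P8 2, P4 3, P1 3, P5 4 (total 12).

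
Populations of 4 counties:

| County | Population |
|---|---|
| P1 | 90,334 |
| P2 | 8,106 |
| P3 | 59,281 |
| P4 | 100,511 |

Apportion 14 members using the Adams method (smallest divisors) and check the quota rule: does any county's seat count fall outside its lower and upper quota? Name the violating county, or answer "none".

none

Standard quotas: P1 4.897, P2 0.439, P3 3.214, P4 5.449.
Adams allocation: P1 5, P2 1, P3 3, P4 5.
Every allocation lies between the lower and upper quota.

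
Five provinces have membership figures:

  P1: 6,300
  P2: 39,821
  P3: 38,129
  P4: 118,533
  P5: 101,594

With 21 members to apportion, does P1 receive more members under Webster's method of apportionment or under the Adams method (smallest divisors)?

Adams

Webster: P1 0, P2 3, P3 3, P4 8, P5 7.
Adams: P1 1, P2 3, P3 3, P4 8, P5 6.
P1 gets 0 under Webster and 1 under Adams.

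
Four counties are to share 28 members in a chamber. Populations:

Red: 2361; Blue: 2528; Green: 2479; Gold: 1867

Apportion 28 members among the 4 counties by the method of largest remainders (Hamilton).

Red 7, Blue 8, Green 7, Gold 6

Total 9235; standard divisor 9235/28 ≈ 329.821.
Standard quotas: Red 7.158, Blue 7.665, Green 7.516, Gold 5.661.
Lower quotas: Red 7, Blue 7, Green 7, Gold 5 (sum 26, leaving 2 seats).
Remainders in descending order: Blue 0.665, Gold 0.661, Green 0.516, Red 0.158.
Largest remainders: Blue, Gold receive the extra seats.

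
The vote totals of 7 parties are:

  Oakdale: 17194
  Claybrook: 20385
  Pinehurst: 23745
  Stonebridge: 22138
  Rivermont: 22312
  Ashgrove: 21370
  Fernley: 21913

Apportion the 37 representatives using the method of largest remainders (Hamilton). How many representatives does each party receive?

Oakdale=4, Claybrook=5, Pinehurst=6, Stonebridge=6, Rivermont=6, Ashgrove=5, Fernley=5

Total 149057; standard divisor 149057/37 ≈ 4028.568.
Standard quotas: Oakdale 4.2680, Claybrook 5.0601, Pinehurst 5.8942, Stonebridge 5.4953, Rivermont 5.5384, Ashgrove 5.3046, Fernley 5.4394.
Lower quotas: Oakdale 4, Claybrook 5, Pinehurst 5, Stonebridge 5, Rivermont 5, Ashgrove 5, Fernley 5 (sum 34, leaving 3 seats).
Remainders in descending order: Pinehurst 0.8942, Rivermont 0.5384, Stonebridge 0.4953, Fernley 0.4394, Ashgrove 0.3046, Oakdale 0.2680, Claybrook 0.0601.
The surplus seats go to Pinehurst, Rivermont, Stonebridge.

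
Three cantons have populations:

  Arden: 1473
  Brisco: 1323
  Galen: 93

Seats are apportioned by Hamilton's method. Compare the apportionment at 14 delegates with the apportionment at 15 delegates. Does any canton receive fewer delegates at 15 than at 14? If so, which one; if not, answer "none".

Galen

At 14 seats: Arden 7, Brisco 6, Galen 1.
At 15 seats: Arden 8, Brisco 7, Galen 0.
Galen drops from 1 to 0.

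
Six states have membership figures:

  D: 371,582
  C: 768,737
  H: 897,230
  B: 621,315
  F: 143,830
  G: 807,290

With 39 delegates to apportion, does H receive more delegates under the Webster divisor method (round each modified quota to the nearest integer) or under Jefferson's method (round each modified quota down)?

Webster: D 4, C 8, H 9, B 7, F 2, G 9.
Jefferson: D 4, C 8, H 10, B 7, F 1, G 9.
H gets 9 under Webster and 10 under Jefferson.

Jefferson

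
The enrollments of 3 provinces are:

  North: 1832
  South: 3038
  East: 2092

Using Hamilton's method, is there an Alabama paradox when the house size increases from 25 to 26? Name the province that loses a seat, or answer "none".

At 25 seats: North 7, South 11, East 7.
At 26 seats: North 7, South 11, East 8.
No province's allocation decreased.

none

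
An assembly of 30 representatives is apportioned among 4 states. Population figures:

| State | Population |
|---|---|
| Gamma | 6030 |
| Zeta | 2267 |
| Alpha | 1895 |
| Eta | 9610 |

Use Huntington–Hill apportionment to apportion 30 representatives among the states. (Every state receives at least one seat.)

With divisor 659: modified quotas Gamma 9.150, Zeta 3.440, Alpha 2.876, Eta 14.583.
Geometric-mean thresholds: Gamma √(9·10)=9.487, Zeta √(3·4)=3.464, Alpha √(2·3)=2.449, Eta √(14·15)=14.491.
Each quota rounded against its threshold gives Gamma 9, Zeta 3, Alpha 3, Eta 15 (total 30).

Gamma 9; Zeta 3; Alpha 3; Eta 15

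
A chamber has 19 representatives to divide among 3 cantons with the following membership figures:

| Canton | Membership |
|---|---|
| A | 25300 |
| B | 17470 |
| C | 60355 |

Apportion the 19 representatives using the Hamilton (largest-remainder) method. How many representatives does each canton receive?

Total 103125; standard divisor 103125/19 ≈ 5427.632.
Standard quotas: A 4.6613, B 3.2187, C 11.1200.
Lower quotas: A 4, B 3, C 11 (sum 18, leaving 1 seat).
Remainders in descending order: A 0.6613, B 0.2187, C 0.1200.
The surplus seat goes to A.

A: 5, B: 3, C: 11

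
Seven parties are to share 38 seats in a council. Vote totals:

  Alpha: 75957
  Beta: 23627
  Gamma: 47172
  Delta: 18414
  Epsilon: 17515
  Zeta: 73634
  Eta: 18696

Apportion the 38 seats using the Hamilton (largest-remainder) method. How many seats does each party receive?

Alpha 10, Beta 3, Gamma 7, Delta 3, Epsilon 2, Zeta 10, Eta 3

The standard divisor is 275015/38 ≈ 7237.237.
Standard quotas: Alpha 10.4953, Beta 3.2646, Gamma 6.5180, Delta 2.5443, Epsilon 2.4201, Zeta 10.1743, Eta 2.5833.
Lower quotas: Alpha 10, Beta 3, Gamma 6, Delta 2, Epsilon 2, Zeta 10, Eta 2 (sum 35, leaving 3 seats).
Remainders in descending order: Eta 0.5833, Delta 0.5443, Gamma 0.5180, Alpha 0.4953, Epsilon 0.4201, Beta 0.2646, Zeta 0.1743.
Largest remainders: Eta, Delta, Gamma receive the extra seats.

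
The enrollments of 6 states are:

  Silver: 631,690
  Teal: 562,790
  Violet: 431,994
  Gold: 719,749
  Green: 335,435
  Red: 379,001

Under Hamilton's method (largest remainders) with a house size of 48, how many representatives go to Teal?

9

The standard divisor is 3060659/48 ≈ 63763.729.
Standard quotas: Silver 9.9067, Teal 8.8262, Violet 6.7749, Gold 11.2877, Green 5.2606, Red 5.9438.
Lower quotas: Silver 9, Teal 8, Violet 6, Gold 11, Green 5, Red 5 (sum 44, leaving 4 seats).
Remainders in descending order: Red 0.9438, Silver 0.9067, Teal 0.8262, Violet 0.7749, Gold 0.2877, Green 0.2606.
The surplus seats go to Red, Silver, Teal, Violet.
Teal receives 9.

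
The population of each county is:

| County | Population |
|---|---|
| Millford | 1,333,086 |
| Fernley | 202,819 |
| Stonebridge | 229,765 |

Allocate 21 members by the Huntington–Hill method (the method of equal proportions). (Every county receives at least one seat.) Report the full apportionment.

With divisor 84425: modified quotas Millford 15.790, Fernley 2.402, Stonebridge 2.722.
Geometric-mean thresholds: Millford √(15·16)=15.492, Fernley √(2·3)=2.449, Stonebridge √(2·3)=2.449.
Each quota rounded against its threshold gives Millford 16, Fernley 2, Stonebridge 3 (total 21).

Millford: 16; Fernley: 2; Stonebridge: 3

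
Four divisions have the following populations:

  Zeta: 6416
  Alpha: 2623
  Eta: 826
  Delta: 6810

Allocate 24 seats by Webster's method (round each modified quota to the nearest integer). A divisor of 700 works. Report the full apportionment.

With modified divisor 700: modified quotas Zeta 9.166, Alpha 3.747, Eta 1.180, Delta 9.729.
Rounding to the nearest integer: Zeta 9, Alpha 4, Eta 1, Delta 10 (total 24).

Zeta: 9, Alpha: 4, Eta: 1, Delta: 10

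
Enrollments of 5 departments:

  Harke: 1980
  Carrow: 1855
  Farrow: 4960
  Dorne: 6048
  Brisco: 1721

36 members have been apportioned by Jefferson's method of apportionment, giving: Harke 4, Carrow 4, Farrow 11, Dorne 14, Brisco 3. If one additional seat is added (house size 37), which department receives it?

Priority for the next seat is population ÷ (current seats + 1).
Priorities: Harke 396.000, Carrow 371.000, Farrow 413.333, Dorne 403.200, Brisco 430.250.
Highest priority: Brisco.

Brisco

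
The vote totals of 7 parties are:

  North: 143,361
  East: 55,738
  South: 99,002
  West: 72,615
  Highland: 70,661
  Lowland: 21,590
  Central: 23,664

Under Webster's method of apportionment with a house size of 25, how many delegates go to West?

Standard divisor 486631/25 ≈ 19465.24; standard quotas: North 7.365, East 2.863, South 5.086, West 3.730, Highland 3.630, Lowland 1.109, Central 1.216.
Rounding to the nearest integer gives North 7, East 3, South 5, West 4, Highland 4, Lowland 1, Central 1 — total 25, matching the house size, so no adjustment is needed.
West receives 4.

4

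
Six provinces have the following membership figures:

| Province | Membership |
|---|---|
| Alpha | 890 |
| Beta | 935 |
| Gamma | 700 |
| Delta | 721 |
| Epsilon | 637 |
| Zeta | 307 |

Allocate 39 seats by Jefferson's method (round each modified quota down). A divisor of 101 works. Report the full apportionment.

Alpha 8, Beta 9, Gamma 6, Delta 7, Epsilon 6, Zeta 3

With modified divisor 101: modified quotas Alpha 8.812, Beta 9.257, Gamma 6.931, Delta 7.139, Epsilon 6.307, Zeta 3.040.
Rounding down: Alpha 8, Beta 9, Gamma 6, Delta 7, Epsilon 6, Zeta 3 (total 39).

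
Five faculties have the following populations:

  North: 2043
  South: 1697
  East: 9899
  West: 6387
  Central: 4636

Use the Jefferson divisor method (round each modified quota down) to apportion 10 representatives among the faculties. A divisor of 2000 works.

North=1, South=0, East=4, West=3, Central=2

With modified divisor 2000: modified quotas North 1.022, South 0.849, East 4.949, West 3.193, Central 2.318.
Rounding down: North 1, South 0, East 4, West 3, Central 2 (total 10).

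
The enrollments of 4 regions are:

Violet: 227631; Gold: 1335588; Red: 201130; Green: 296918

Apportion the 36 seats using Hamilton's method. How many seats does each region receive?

Standard divisor: 2061267 ÷ 36 ≈ 57257.417.
Standard quotas: Violet 3.9756, Gold 23.3260, Red 3.5127, Green 5.1857.
Lower quotas: Violet 3, Gold 23, Red 3, Green 5 (sum 34, leaving 2 seats).
Remainders in descending order: Violet 0.9756, Red 0.5127, Gold 0.3260, Green 0.1857.
The surplus seats go to Violet, Red.

Violet 4, Gold 23, Red 4, Green 5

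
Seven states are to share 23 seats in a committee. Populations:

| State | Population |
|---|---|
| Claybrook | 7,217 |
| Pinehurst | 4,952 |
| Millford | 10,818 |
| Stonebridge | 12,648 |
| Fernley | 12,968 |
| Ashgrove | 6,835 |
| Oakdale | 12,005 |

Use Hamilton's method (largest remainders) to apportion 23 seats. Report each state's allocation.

The standard divisor is 67443/23 ≈ 2932.304.
Standard quotas: Claybrook 2.4612, Pinehurst 1.6888, Millford 3.6892, Stonebridge 4.3133, Fernley 4.4225, Ashgrove 2.3309, Oakdale 4.0940.
Lower quotas: Claybrook 2, Pinehurst 1, Millford 3, Stonebridge 4, Fernley 4, Ashgrove 2, Oakdale 4 (sum 20, leaving 3 seats).
Remainders in descending order: Millford 0.6892, Pinehurst 0.6888, Claybrook 0.4612, Fernley 0.4225, Ashgrove 0.3309, Stonebridge 0.3133, Oakdale 0.0940.
The surplus seats go to Millford, Pinehurst, Claybrook.

Claybrook=3, Pinehurst=2, Millford=4, Stonebridge=4, Fernley=4, Ashgrove=2, Oakdale=4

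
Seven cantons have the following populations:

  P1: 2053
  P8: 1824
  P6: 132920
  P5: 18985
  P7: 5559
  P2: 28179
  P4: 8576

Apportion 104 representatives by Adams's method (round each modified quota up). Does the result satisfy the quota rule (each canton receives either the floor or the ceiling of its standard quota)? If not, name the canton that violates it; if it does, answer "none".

P6

Standard quotas: P1 1.078, P8 0.958, P6 69.783, P5 9.967, P7 2.918, P2 14.794, P4 4.502.
Adams allocation: P1 2, P8 1, P6 68, P5 10, P7 3, P2 15, P4 5.
P6 has quota 69.783 (lower 69, upper 70) but receives 68 — outside the quota interval.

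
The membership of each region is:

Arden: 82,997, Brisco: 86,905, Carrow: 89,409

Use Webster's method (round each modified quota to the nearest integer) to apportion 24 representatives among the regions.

Standard divisor 259311/24 ≈ 10804.625; standard quotas: Arden 7.682, Brisco 8.043, Carrow 8.275.
Rounding to the nearest integer gives Arden 8, Brisco 8, Carrow 8 — total 24, matching the house size, so no adjustment is needed.

Arden=8; Brisco=8; Carrow=8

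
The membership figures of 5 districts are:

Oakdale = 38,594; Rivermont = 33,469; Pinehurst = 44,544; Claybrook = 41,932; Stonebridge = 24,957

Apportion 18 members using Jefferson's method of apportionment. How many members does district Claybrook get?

4

Standard divisor 183496/18 ≈ 10194.222; standard quotas: Oakdale 3.786, Rivermont 3.283, Pinehurst 4.370, Claybrook 4.113, Stonebridge 2.448.
Rounding down gives 3, 3, 4, 4, 2 = 16 seats, so the divisor must be adjusted.
With modified divisor 8600: modified quotas Oakdale 4.488, Rivermont 3.892, Pinehurst 5.180, Claybrook 4.876, Stonebridge 2.902.
Rounding down: Oakdale 4, Rivermont 3, Pinehurst 5, Claybrook 4, Stonebridge 2 (total 18).
Claybrook receives 4.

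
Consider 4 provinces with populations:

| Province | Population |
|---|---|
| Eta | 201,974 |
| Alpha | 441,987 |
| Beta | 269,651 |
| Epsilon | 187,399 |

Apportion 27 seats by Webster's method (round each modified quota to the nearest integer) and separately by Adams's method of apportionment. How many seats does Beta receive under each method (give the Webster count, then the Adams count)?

6 and 7

Webster: Eta 5, Alpha 11, Beta 6, Epsilon 5.
Adams: Eta 5, Alpha 10, Beta 7, Epsilon 5.
Beta gets 6 under Webster and 7 under Adams.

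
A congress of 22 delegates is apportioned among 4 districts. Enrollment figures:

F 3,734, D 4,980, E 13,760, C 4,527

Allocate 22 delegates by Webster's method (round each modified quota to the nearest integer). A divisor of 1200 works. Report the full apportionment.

With modified divisor 1200: modified quotas F 3.112, D 4.150, E 11.467, C 3.772.
Rounding to the nearest integer: F 3, D 4, E 11, C 4 (total 22).

F: 3, D: 4, E: 11, C: 4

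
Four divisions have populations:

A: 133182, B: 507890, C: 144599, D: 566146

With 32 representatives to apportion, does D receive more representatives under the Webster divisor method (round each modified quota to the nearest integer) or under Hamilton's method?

Webster: A 3, B 12, C 3, D 14.
Hamilton: A 3, B 12, C 4, D 13.
D gets 14 under Webster and 13 under Hamilton.

Webster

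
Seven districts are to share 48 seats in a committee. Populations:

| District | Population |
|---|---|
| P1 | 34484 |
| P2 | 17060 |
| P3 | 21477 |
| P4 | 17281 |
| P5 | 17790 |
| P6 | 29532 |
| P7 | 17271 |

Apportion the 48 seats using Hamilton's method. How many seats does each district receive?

P1: 11, P2: 5, P3: 7, P4: 5, P5: 6, P6: 9, P7: 5

Total 154895; standard divisor 154895/48 ≈ 3226.979.
Standard quotas: P1 10.6862, P2 5.2867, P3 6.6555, P4 5.3552, P5 5.5129, P6 9.1516, P7 5.3521.
Lower quotas: P1 10, P2 5, P3 6, P4 5, P5 5, P6 9, P7 5 (sum 45, leaving 3 seats).
Remainders in descending order: P1 0.6862, P3 0.6555, P5 0.5129, P4 0.3552, P7 0.3521, P2 0.2867, P6 0.1516.
The surplus seats go to P1, P3, P5.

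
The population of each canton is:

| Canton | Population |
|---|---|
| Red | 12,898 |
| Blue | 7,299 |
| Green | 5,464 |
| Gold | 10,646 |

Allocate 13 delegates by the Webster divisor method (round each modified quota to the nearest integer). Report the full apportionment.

Standard divisor 36307/13 ≈ 2792.846; standard quotas: Red 4.618, Blue 2.613, Green 1.956, Gold 3.812.
Rounding to the nearest integer gives 5, 3, 2, 4 = 14 seats, so the divisor must be adjusted.
With modified divisor 2890: modified quotas Red 4.463, Blue 2.526, Green 1.891, Gold 3.684.
Rounding to the nearest integer: Red 4, Blue 3, Green 2, Gold 4 (total 13).

Red: 4, Blue: 3, Green: 2, Gold: 4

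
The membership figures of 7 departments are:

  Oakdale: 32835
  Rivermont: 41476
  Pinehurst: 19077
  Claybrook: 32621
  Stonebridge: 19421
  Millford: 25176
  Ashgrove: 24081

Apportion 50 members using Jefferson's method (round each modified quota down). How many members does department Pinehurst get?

Standard divisor 194687/50 ≈ 3893.74; standard quotas: Oakdale 8.433, Rivermont 10.652, Pinehurst 4.899, Claybrook 8.378, Stonebridge 4.988, Millford 6.466, Ashgrove 6.185.
Rounding down gives 8, 10, 4, 8, 4, 6, 6 = 46 seats, so the divisor must be adjusted.
With modified divisor 3640: modified quotas Oakdale 9.021, Rivermont 11.395, Pinehurst 5.241, Claybrook 8.962, Stonebridge 5.335, Millford 6.916, Ashgrove 6.616.
Rounding down: Oakdale 9, Rivermont 11, Pinehurst 5, Claybrook 8, Stonebridge 5, Millford 6, Ashgrove 6 (total 50).
Pinehurst receives 5.

5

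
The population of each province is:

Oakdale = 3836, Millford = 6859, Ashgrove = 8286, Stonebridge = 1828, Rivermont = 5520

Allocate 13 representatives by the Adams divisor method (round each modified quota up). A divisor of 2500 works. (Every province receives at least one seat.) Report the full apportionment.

Oakdale 2, Millford 3, Ashgrove 4, Stonebridge 1, Rivermont 3

With modified divisor 2500: modified quotas Oakdale 1.534, Millford 2.744, Ashgrove 3.314, Stonebridge 0.731, Rivermont 2.208.
Rounding up: Oakdale 2, Millford 3, Ashgrove 4, Stonebridge 1, Rivermont 3 (total 13).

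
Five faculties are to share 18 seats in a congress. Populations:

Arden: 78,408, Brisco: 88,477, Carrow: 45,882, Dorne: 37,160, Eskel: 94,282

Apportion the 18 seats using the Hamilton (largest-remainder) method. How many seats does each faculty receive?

Standard divisor: 344209 ÷ 18 ≈ 19122.722.
Standard quotas: Arden 4.1003, Brisco 4.6268, Carrow 2.3993, Dorne 1.9432, Eskel 4.9304.
Lower quotas: Arden 4, Brisco 4, Carrow 2, Dorne 1, Eskel 4 (sum 15, leaving 3 seats).
Remainders in descending order: Dorne 0.9432, Eskel 0.9304, Brisco 0.6268, Carrow 0.3993, Arden 0.1003.
The surplus seats go to Dorne, Eskel, Brisco.

Arden 4; Brisco 5; Carrow 2; Dorne 2; Eskel 5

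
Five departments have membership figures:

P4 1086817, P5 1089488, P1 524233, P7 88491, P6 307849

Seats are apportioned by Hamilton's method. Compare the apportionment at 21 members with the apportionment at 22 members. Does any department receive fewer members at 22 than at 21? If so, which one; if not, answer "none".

At 21 seats: P4 7, P5 7, P1 4, P7 1, P6 2.
At 22 seats: P4 8, P5 8, P1 4, P7 0, P6 2.
P7 drops from 1 to 0.

P7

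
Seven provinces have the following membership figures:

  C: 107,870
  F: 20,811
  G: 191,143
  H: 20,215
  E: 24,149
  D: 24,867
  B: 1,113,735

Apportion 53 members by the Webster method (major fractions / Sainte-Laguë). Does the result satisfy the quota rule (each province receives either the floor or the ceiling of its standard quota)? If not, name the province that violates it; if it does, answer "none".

Standard quotas: C 3.804, F 0.734, G 6.741, H 0.713, E 0.852, D 0.877, B 39.279.
Webster allocation: C 4, F 1, G 7, H 1, E 1, D 1, B 38.
B has quota 39.279 (lower 39, upper 40) but receives 38 — outside the quota interval.

B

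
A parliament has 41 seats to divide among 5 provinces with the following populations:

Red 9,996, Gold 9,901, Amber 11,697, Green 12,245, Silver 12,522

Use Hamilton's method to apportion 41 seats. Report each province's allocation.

Red=7, Gold=7, Amber=9, Green=9, Silver=9

The standard divisor is 56361/41 ≈ 1374.659.
Standard quotas: Red 7.2716, Gold 7.2025, Amber 8.5090, Green 8.9077, Silver 9.1092.
Lower quotas: Red 7, Gold 7, Amber 8, Green 8, Silver 9 (sum 39, leaving 2 seats).
Remainders in descending order: Green 0.9077, Amber 0.5090, Red 0.2716, Gold 0.2025, Silver 0.1092.
Largest remainders: Green, Amber receive the extra seats.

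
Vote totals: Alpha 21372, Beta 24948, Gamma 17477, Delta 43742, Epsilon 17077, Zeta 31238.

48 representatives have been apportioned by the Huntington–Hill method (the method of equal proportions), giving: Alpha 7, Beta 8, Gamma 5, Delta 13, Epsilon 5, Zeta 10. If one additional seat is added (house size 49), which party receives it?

Delta

Priority for the next seat is population ÷ (√(s·(s+1))).
Priorities: Alpha 2855.954, Beta 2940.150, Gamma 3190.849, Delta 3242.373, Epsilon 3117.819, Zeta 2978.426.
Highest priority: Delta.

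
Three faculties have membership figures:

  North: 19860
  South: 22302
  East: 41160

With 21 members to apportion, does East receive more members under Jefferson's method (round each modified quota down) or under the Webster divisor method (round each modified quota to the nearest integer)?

Jefferson

Jefferson: North 5, South 5, East 11.
Webster: North 5, South 6, East 10.
East gets 11 under Jefferson and 10 under Webster.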